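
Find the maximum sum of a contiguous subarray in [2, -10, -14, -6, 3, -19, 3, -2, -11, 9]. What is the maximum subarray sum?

Using Kadane's algorithm on [2, -10, -14, -6, 3, -19, 3, -2, -11, 9]:

Scanning through the array:
Position 1 (value -10): max_ending_here = -8, max_so_far = 2
Position 2 (value -14): max_ending_here = -14, max_so_far = 2
Position 3 (value -6): max_ending_here = -6, max_so_far = 2
Position 4 (value 3): max_ending_here = 3, max_so_far = 3
Position 5 (value -19): max_ending_here = -16, max_so_far = 3
Position 6 (value 3): max_ending_here = 3, max_so_far = 3
Position 7 (value -2): max_ending_here = 1, max_so_far = 3
Position 8 (value -11): max_ending_here = -10, max_so_far = 3
Position 9 (value 9): max_ending_here = 9, max_so_far = 9

Maximum subarray: [9]
Maximum sum: 9

The maximum subarray is [9] with sum 9. This subarray runs from index 9 to index 9.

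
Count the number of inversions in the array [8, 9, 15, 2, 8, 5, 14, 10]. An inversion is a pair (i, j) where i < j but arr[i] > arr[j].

Finding inversions in [8, 9, 15, 2, 8, 5, 14, 10]:

(0, 3): arr[0]=8 > arr[3]=2
(0, 5): arr[0]=8 > arr[5]=5
(1, 3): arr[1]=9 > arr[3]=2
(1, 4): arr[1]=9 > arr[4]=8
(1, 5): arr[1]=9 > arr[5]=5
(2, 3): arr[2]=15 > arr[3]=2
(2, 4): arr[2]=15 > arr[4]=8
(2, 5): arr[2]=15 > arr[5]=5
(2, 6): arr[2]=15 > arr[6]=14
(2, 7): arr[2]=15 > arr[7]=10
(4, 5): arr[4]=8 > arr[5]=5
(6, 7): arr[6]=14 > arr[7]=10

Total inversions: 12

The array has 12 inversion(s): (0,3), (0,5), (1,3), (1,4), (1,5), (2,3), (2,4), (2,5), (2,6), (2,7), (4,5), (6,7). Each pair (i,j) satisfies i < j and arr[i] > arr[j].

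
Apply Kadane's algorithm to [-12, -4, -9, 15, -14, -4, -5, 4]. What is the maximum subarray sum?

Using Kadane's algorithm on [-12, -4, -9, 15, -14, -4, -5, 4]:

Scanning through the array:
Position 1 (value -4): max_ending_here = -4, max_so_far = -4
Position 2 (value -9): max_ending_here = -9, max_so_far = -4
Position 3 (value 15): max_ending_here = 15, max_so_far = 15
Position 4 (value -14): max_ending_here = 1, max_so_far = 15
Position 5 (value -4): max_ending_here = -3, max_so_far = 15
Position 6 (value -5): max_ending_here = -5, max_so_far = 15
Position 7 (value 4): max_ending_here = 4, max_so_far = 15

Maximum subarray: [15]
Maximum sum: 15

The maximum subarray is [15] with sum 15. This subarray runs from index 3 to index 3.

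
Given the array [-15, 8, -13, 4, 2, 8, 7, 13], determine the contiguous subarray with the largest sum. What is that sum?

Using Kadane's algorithm on [-15, 8, -13, 4, 2, 8, 7, 13]:

Scanning through the array:
Position 1 (value 8): max_ending_here = 8, max_so_far = 8
Position 2 (value -13): max_ending_here = -5, max_so_far = 8
Position 3 (value 4): max_ending_here = 4, max_so_far = 8
Position 4 (value 2): max_ending_here = 6, max_so_far = 8
Position 5 (value 8): max_ending_here = 14, max_so_far = 14
Position 6 (value 7): max_ending_here = 21, max_so_far = 21
Position 7 (value 13): max_ending_here = 34, max_so_far = 34

Maximum subarray: [4, 2, 8, 7, 13]
Maximum sum: 34

The maximum subarray is [4, 2, 8, 7, 13] with sum 34. This subarray runs from index 3 to index 7.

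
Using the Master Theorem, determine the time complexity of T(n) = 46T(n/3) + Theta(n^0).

Master Theorem for T(n) = 46T(n/3) + O(n^0):

a = 46, b = 3, c = 0
log_b(a) = log_3(46) = 3.4850

Case 1: c = 0 < log_3(46) = 3.4850
T(n) = O(n^(log_3 46))

For T(n) = 46T(n/3) + O(n^0): log_3(46) = 3.4850. This is Case 1 of the Master Theorem (c < log_b(a), work dominated by leaves), giving O(n^(log_3 46)).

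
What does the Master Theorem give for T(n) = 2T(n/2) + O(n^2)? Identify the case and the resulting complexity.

Master Theorem for T(n) = 2T(n/2) + O(n^2):

a = 2, b = 2, c = 2
log_b(a) = log_2(2) = 1.0000

Case 3: c = 2 > log_2(2) = 1.0000
T(n) = O(n^2) = O(n^2)

For T(n) = 2T(n/2) + O(n^2): log_2(2) = 1.0000. This is Case 3 of the Master Theorem (c > log_b(a), work dominated by root), giving O(n^2).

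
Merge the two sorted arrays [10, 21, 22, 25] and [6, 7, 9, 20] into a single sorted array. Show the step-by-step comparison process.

Merging process:

Compare 10 vs 6: take 6 from right. Merged: [6]
Compare 10 vs 7: take 7 from right. Merged: [6, 7]
Compare 10 vs 9: take 9 from right. Merged: [6, 7, 9]
Compare 10 vs 20: take 10 from left. Merged: [6, 7, 9, 10]
Compare 21 vs 20: take 20 from right. Merged: [6, 7, 9, 10, 20]
Append remaining from left: [21, 22, 25]. Merged: [6, 7, 9, 10, 20, 21, 22, 25]

Final merged array: [6, 7, 9, 10, 20, 21, 22, 25]
Total comparisons: 5

The merged array is [6, 7, 9, 10, 20, 21, 22, 25], requiring 5 comparisons. The merge step runs in O(n) time where n is the total number of elements.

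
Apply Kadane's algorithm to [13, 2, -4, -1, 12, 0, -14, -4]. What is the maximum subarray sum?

Using Kadane's algorithm on [13, 2, -4, -1, 12, 0, -14, -4]:

Scanning through the array:
Position 1 (value 2): max_ending_here = 15, max_so_far = 15
Position 2 (value -4): max_ending_here = 11, max_so_far = 15
Position 3 (value -1): max_ending_here = 10, max_so_far = 15
Position 4 (value 12): max_ending_here = 22, max_so_far = 22
Position 5 (value 0): max_ending_here = 22, max_so_far = 22
Position 6 (value -14): max_ending_here = 8, max_so_far = 22
Position 7 (value -4): max_ending_here = 4, max_so_far = 22

Maximum subarray: [13, 2, -4, -1, 12]
Maximum sum: 22

The maximum subarray is [13, 2, -4, -1, 12] with sum 22. This subarray runs from index 0 to index 4.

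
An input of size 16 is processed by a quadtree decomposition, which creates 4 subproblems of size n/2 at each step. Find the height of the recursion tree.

For divide and conquer with division factor 2:

Problem sizes at each level:
Level 0: 16
Level 1: 8
Level 2: 4
Level 3: 2
Level 4: 1

The root is level 0 and the size-1 base case is level 4 (the tree spans levels 0 through 4, i.e. 5 levels counting the root), so the depth is the number of divisions: log_2(16) = 4

The recursion tree depth is log_2(16) = 4. At each level, the problem size is divided by 2, so it takes 4 divisions to reduce to a base case of size 1. The algorithm makes 4 recursive calls at each level.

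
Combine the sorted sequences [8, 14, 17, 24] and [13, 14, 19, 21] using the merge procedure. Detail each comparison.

Merging process:

Compare 8 vs 13: take 8 from left. Merged: [8]
Compare 14 vs 13: take 13 from right. Merged: [8, 13]
Compare 14 vs 14: take 14 from left. Merged: [8, 13, 14]
Compare 17 vs 14: take 14 from right. Merged: [8, 13, 14, 14]
Compare 17 vs 19: take 17 from left. Merged: [8, 13, 14, 14, 17]
Compare 24 vs 19: take 19 from right. Merged: [8, 13, 14, 14, 17, 19]
Compare 24 vs 21: take 21 from right. Merged: [8, 13, 14, 14, 17, 19, 21]
Append remaining from left: [24]. Merged: [8, 13, 14, 14, 17, 19, 21, 24]

Final merged array: [8, 13, 14, 14, 17, 19, 21, 24]
Total comparisons: 7

The merged array is [8, 13, 14, 14, 17, 19, 21, 24], requiring 7 comparisons. The merge step runs in O(n) time where n is the total number of elements.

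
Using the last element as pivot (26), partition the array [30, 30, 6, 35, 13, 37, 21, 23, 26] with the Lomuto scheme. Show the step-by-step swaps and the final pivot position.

Lomuto partition with pivot = 26:

Initial array: [30, 30, 6, 35, 13, 37, 21, 23, 26]

arr[0]=30 > 26: no swap
arr[1]=30 > 26: no swap
arr[2]=6 <= 26: swap with position 0, array becomes [6, 30, 30, 35, 13, 37, 21, 23, 26]
arr[3]=35 > 26: no swap
arr[4]=13 <= 26: swap with position 1, array becomes [6, 13, 30, 35, 30, 37, 21, 23, 26]
arr[5]=37 > 26: no swap
arr[6]=21 <= 26: swap with position 2, array becomes [6, 13, 21, 35, 30, 37, 30, 23, 26]
arr[7]=23 <= 26: swap with position 3, array becomes [6, 13, 21, 23, 30, 37, 30, 35, 26]

Place pivot at position 4: [6, 13, 21, 23, 26, 37, 30, 35, 30]
Pivot position: 4

After partitioning with pivot 26, the array becomes [6, 13, 21, 23, 26, 37, 30, 35, 30]. The pivot is placed at index 4. All elements to the left of the pivot are <= 26, and all elements to the right are > 26.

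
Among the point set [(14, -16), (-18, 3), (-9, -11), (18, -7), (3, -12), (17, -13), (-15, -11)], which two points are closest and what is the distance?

Computing all pairwise distances among 7 points:

d((14, -16), (-18, 3)) = 37.2156
d((14, -16), (-9, -11)) = 23.5372
d((14, -16), (18, -7)) = 9.8489
d((14, -16), (3, -12)) = 11.7047
d((14, -16), (17, -13)) = 4.2426 <-- minimum
d((14, -16), (-15, -11)) = 29.4279
d((-18, 3), (-9, -11)) = 16.6433
d((-18, 3), (18, -7)) = 37.3631
d((-18, 3), (3, -12)) = 25.807
d((-18, 3), (17, -13)) = 38.4838
d((-18, 3), (-15, -11)) = 14.3178
d((-9, -11), (18, -7)) = 27.2947
d((-9, -11), (3, -12)) = 12.0416
d((-9, -11), (17, -13)) = 26.0768
d((-9, -11), (-15, -11)) = 6.0
d((18, -7), (3, -12)) = 15.8114
d((18, -7), (17, -13)) = 6.0828
d((18, -7), (-15, -11)) = 33.2415
d((3, -12), (17, -13)) = 14.0357
d((3, -12), (-15, -11)) = 18.0278
d((17, -13), (-15, -11)) = 32.0624

Closest pair: (14, -16) and (17, -13) with distance 4.2426

The closest pair is (14, -16) and (17, -13) with Euclidean distance 4.2426. For 7 points, brute-force pairwise comparison is shown above. For large n, the divide-and-conquer algorithm (sort by x, recurse on halves, check the dividing strip) achieves O(n log n).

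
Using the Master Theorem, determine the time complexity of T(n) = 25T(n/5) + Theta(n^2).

Master Theorem for T(n) = 25T(n/5) + O(n^2):

a = 25, b = 5, c = 2
log_b(a) = log_5(25) = 2.0000

Case 2: c = 2 = log_5(25) = 2.0000
T(n) = O(n^2 log n) = O(n^2 log n)

For T(n) = 25T(n/5) + O(n^2): log_5(25) = 2.0000. This is Case 2 of the Master Theorem (c = log_b(a), equal work at all levels), giving O(n^2 log n).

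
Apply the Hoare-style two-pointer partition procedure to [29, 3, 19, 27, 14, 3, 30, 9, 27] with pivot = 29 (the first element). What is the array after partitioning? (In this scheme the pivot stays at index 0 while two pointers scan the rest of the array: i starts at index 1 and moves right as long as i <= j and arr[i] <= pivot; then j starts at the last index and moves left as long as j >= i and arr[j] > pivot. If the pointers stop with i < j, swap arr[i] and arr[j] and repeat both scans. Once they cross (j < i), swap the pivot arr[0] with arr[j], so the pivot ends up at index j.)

Hoare-style two-pointer partition with pivot = 29:

Initial array: [29, 3, 19, 27, 14, 3, 30, 9, 27]

Pointers start at i = 1, j = 8.
i stops at index 6 (arr[6]=30 > 29), j stops at index 8 (arr[8]=27 <= 29): swap arr[6] and arr[8], array becomes [29, 3, 19, 27, 14, 3, 27, 9, 30]
i ends at 8, j ends at 7: the pointers have crossed (j < i), so scanning stops.

Swap pivot arr[0] with arr[7] to place pivot at position 7: [9, 3, 19, 27, 14, 3, 27, 29, 30]
Pivot position: 7

After partitioning with pivot 29, the array becomes [9, 3, 19, 27, 14, 3, 27, 29, 30]. The pivot is placed at index 7. All elements to the left of the pivot are <= 29, and all elements to the right are > 29.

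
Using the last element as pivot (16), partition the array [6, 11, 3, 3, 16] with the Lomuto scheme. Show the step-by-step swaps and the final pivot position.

Lomuto partition with pivot = 16:

Initial array: [6, 11, 3, 3, 16]

arr[0]=6 <= 16: swap with position 0, array becomes [6, 11, 3, 3, 16]
arr[1]=11 <= 16: swap with position 1, array becomes [6, 11, 3, 3, 16]
arr[2]=3 <= 16: swap with position 2, array becomes [6, 11, 3, 3, 16]
arr[3]=3 <= 16: swap with position 3, array becomes [6, 11, 3, 3, 16]

Place pivot at position 4: [6, 11, 3, 3, 16]
Pivot position: 4

After partitioning with pivot 16, the array becomes [6, 11, 3, 3, 16]. The pivot is placed at index 4. All elements to the left of the pivot are <= 16, and all elements to the right are > 16.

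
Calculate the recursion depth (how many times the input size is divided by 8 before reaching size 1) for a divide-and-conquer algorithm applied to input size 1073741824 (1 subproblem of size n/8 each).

For divide and conquer with division factor 8:

Problem sizes at each level:
Level 0: 1073741824
Level 1: 134217728
Level 2: 16777216
Level 3: 2097152
Level 4: 262144
Level 5: 32768
Level 6: 4096
Level 7: 512
Level 8: 64
Level 9: 8
Level 10: 1

The root is level 0 and the size-1 base case is level 10 (the tree spans levels 0 through 10, i.e. 11 levels counting the root), so the depth is the number of divisions: log_8(1073741824) = 10

The recursion tree depth is log_8(1073741824) = 10. At each level, the problem size is divided by 8, so it takes 10 divisions to reduce to a base case of size 1. The algorithm makes 1 recursive call at each level.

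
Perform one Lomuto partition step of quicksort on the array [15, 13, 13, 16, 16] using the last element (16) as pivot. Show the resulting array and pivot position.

Lomuto partition with pivot = 16:

Initial array: [15, 13, 13, 16, 16]

arr[0]=15 <= 16: swap with position 0, array becomes [15, 13, 13, 16, 16]
arr[1]=13 <= 16: swap with position 1, array becomes [15, 13, 13, 16, 16]
arr[2]=13 <= 16: swap with position 2, array becomes [15, 13, 13, 16, 16]
arr[3]=16 <= 16: swap with position 3, array becomes [15, 13, 13, 16, 16]

Place pivot at position 4: [15, 13, 13, 16, 16]
Pivot position: 4

After partitioning with pivot 16, the array becomes [15, 13, 13, 16, 16]. The pivot is placed at index 4. All elements to the left of the pivot are <= 16, and all elements to the right are > 16.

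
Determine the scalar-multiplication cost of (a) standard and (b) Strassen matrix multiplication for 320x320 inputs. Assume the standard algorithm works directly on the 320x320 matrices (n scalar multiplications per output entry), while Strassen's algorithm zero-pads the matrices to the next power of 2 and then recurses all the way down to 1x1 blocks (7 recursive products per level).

Matrix multiplication for 320x320 matrices:

Strassen's algorithm requires power-of-2 dimensions. Pad 320x320 to 512x512 (next power of 2).

Standard algorithm: 320^3 = 32768000 multiplications
Strassen's algorithm: 7^(log2(512)) = 7^9 = 40353607 multiplications
Difference: 32768000 - 40353607 = -7585607 (Strassen uses MORE here due to padding overhead — for small or just-over-power-of-2 n, padding can outweigh the per-level savings)

Standard: 32768000 multiplications (320^3). Strassen: 40353607 multiplications (7^9, after padding to 512x512). Strassen reduces 8 recursive multiplications to 7 at each level.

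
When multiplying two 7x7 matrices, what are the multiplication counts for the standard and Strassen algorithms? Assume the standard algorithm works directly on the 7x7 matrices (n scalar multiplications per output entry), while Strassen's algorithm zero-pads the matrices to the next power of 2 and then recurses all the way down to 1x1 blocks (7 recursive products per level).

Matrix multiplication for 7x7 matrices:

Strassen's algorithm requires power-of-2 dimensions. Pad 7x7 to 8x8 (next power of 2).

Standard algorithm: 7^3 = 343 multiplications
Strassen's algorithm: 7^(log2(8)) = 7^3 = 343 multiplications
Savings: 343 - 343 = 0 multiplications

Standard: 343 multiplications (7^3). Strassen: 343 multiplications (7^3, after padding to 8x8). Strassen reduces 8 recursive multiplications to 7 at each level.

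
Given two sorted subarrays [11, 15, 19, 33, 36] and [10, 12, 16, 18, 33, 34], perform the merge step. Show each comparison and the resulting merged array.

Merging process:

Compare 11 vs 10: take 10 from right. Merged: [10]
Compare 11 vs 12: take 11 from left. Merged: [10, 11]
Compare 15 vs 12: take 12 from right. Merged: [10, 11, 12]
Compare 15 vs 16: take 15 from left. Merged: [10, 11, 12, 15]
Compare 19 vs 16: take 16 from right. Merged: [10, 11, 12, 15, 16]
Compare 19 vs 18: take 18 from right. Merged: [10, 11, 12, 15, 16, 18]
Compare 19 vs 33: take 19 from left. Merged: [10, 11, 12, 15, 16, 18, 19]
Compare 33 vs 33: take 33 from left. Merged: [10, 11, 12, 15, 16, 18, 19, 33]
Compare 36 vs 33: take 33 from right. Merged: [10, 11, 12, 15, 16, 18, 19, 33, 33]
Compare 36 vs 34: take 34 from right. Merged: [10, 11, 12, 15, 16, 18, 19, 33, 33, 34]
Append remaining from left: [36]. Merged: [10, 11, 12, 15, 16, 18, 19, 33, 33, 34, 36]

Final merged array: [10, 11, 12, 15, 16, 18, 19, 33, 33, 34, 36]
Total comparisons: 10

The merged array is [10, 11, 12, 15, 16, 18, 19, 33, 33, 34, 36], requiring 10 comparisons. The merge step runs in O(n) time where n is the total number of elements.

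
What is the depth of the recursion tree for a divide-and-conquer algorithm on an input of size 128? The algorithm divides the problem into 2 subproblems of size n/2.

For divide and conquer with division factor 2:

Problem sizes at each level:
Level 0: 128
Level 1: 64
Level 2: 32
Level 3: 16
Level 4: 8
Level 5: 4
Level 6: 2
Level 7: 1

The root is level 0 and the size-1 base case is level 7 (the tree spans levels 0 through 7, i.e. 8 levels counting the root), so the depth is the number of divisions: log_2(128) = 7

The recursion tree depth is log_2(128) = 7. At each level, the problem size is divided by 2, so it takes 7 divisions to reduce to a base case of size 1. The algorithm makes 2 recursive calls at each level.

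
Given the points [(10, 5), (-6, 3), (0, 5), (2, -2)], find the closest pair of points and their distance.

Computing all pairwise distances among 4 points:

d((10, 5), (-6, 3)) = 16.1245
d((10, 5), (0, 5)) = 10.0
d((10, 5), (2, -2)) = 10.6301
d((-6, 3), (0, 5)) = 6.3246 <-- minimum
d((-6, 3), (2, -2)) = 9.434
d((0, 5), (2, -2)) = 7.2801

Closest pair: (-6, 3) and (0, 5) with distance 6.3246

The closest pair is (-6, 3) and (0, 5) with Euclidean distance 6.3246. For 4 points, brute-force pairwise comparison is shown above. For large n, the divide-and-conquer algorithm (sort by x, recurse on halves, check the dividing strip) achieves O(n log n).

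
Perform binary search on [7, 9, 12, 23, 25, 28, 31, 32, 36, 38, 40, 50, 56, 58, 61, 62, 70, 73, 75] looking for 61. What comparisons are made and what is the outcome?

Binary search for 61 in [7, 9, 12, 23, 25, 28, 31, 32, 36, 38, 40, 50, 56, 58, 61, 62, 70, 73, 75]:

lo=0, hi=18, mid=9, arr[mid]=38 -> 38 < 61, search right half
lo=10, hi=18, mid=14, arr[mid]=61 -> Found target at index 14!

Binary search finds 61 at index 14 after 2 comparisons. The search repeatedly halves the search space by comparing with the middle element.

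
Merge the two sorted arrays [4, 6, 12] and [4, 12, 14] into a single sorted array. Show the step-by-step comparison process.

Merging process:

Compare 4 vs 4: take 4 from left. Merged: [4]
Compare 6 vs 4: take 4 from right. Merged: [4, 4]
Compare 6 vs 12: take 6 from left. Merged: [4, 4, 6]
Compare 12 vs 12: take 12 from left. Merged: [4, 4, 6, 12]
Append remaining from right: [12, 14]. Merged: [4, 4, 6, 12, 12, 14]

Final merged array: [4, 4, 6, 12, 12, 14]
Total comparisons: 4

The merged array is [4, 4, 6, 12, 12, 14], requiring 4 comparisons. The merge step runs in O(n) time where n is the total number of elements.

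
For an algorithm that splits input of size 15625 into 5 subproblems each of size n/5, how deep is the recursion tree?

For divide and conquer with division factor 5:

Problem sizes at each level:
Level 0: 15625
Level 1: 3125
Level 2: 625
Level 3: 125
Level 4: 25
Level 5: 5
Level 6: 1

The root is level 0 and the size-1 base case is level 6 (the tree spans levels 0 through 6, i.e. 7 levels counting the root), so the depth is the number of divisions: log_5(15625) = 6

The recursion tree depth is log_5(15625) = 6. At each level, the problem size is divided by 5, so it takes 6 divisions to reduce to a base case of size 1. The algorithm makes 5 recursive calls at each level.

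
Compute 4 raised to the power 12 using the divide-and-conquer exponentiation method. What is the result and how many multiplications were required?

Computing 4^12 by squaring (build up from 4^1; each line after the first costs one multiplication):

4^1 = 4
4^2 = (4^1)^2 = 4^2 = 16
4^3 = 4 * 4^2 = 4 * 16 = 64
4^6 = (4^3)^2 = 64^2 = 4096
4^12 = (4^6)^2 = 4096^2 = 16777216

Result: 16777216
Multiplications needed: 4 (4 lines after 4^1)

4^12 = 16777216. Using exponentiation by squaring, this requires 4 multiplications. The key idea: if the exponent is even, square the half-power; if odd, multiply by the base once.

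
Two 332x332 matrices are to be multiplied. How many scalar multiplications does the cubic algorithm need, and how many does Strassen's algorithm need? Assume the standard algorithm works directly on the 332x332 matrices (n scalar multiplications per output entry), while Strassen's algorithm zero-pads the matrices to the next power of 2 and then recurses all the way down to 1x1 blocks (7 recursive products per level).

Matrix multiplication for 332x332 matrices:

Strassen's algorithm requires power-of-2 dimensions. Pad 332x332 to 512x512 (next power of 2).

Standard algorithm: 332^3 = 36594368 multiplications
Strassen's algorithm: 7^(log2(512)) = 7^9 = 40353607 multiplications
Difference: 36594368 - 40353607 = -3759239 (Strassen uses MORE here due to padding overhead — for small or just-over-power-of-2 n, padding can outweigh the per-level savings)

Standard: 36594368 multiplications (332^3). Strassen: 40353607 multiplications (7^9, after padding to 512x512). Strassen reduces 8 recursive multiplications to 7 at each level.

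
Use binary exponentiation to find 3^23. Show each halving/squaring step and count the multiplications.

Computing 3^23 by squaring (build up from 3^1; each line after the first costs one multiplication):

3^1 = 3
3^2 = (3^1)^2 = 3^2 = 9
3^4 = (3^2)^2 = 9^2 = 81
3^5 = 3 * 3^4 = 3 * 81 = 243
3^10 = (3^5)^2 = 243^2 = 59049
3^11 = 3 * 3^10 = 3 * 59049 = 177147
3^22 = (3^11)^2 = 177147^2 = 31381059609
3^23 = 3 * 3^22 = 3 * 31381059609 = 94143178827

Result: 94143178827
Multiplications needed: 7 (7 lines after 3^1)

3^23 = 94143178827. Using exponentiation by squaring, this requires 7 multiplications. The key idea: if the exponent is even, square the half-power; if odd, multiply by the base once.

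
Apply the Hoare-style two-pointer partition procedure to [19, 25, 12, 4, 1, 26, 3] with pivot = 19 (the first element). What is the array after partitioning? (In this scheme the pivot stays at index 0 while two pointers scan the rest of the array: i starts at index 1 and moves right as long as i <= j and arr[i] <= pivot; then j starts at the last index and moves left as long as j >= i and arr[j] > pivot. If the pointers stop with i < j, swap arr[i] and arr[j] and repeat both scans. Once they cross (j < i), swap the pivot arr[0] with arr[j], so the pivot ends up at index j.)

Hoare-style two-pointer partition with pivot = 19:

Initial array: [19, 25, 12, 4, 1, 26, 3]

Pointers start at i = 1, j = 6.
i stops at index 1 (arr[1]=25 > 19), j stops at index 6 (arr[6]=3 <= 19): swap arr[1] and arr[6], array becomes [19, 3, 12, 4, 1, 26, 25]
i ends at 5, j ends at 4: the pointers have crossed (j < i), so scanning stops.

Swap pivot arr[0] with arr[4] to place pivot at position 4: [1, 3, 12, 4, 19, 26, 25]
Pivot position: 4

After partitioning with pivot 19, the array becomes [1, 3, 12, 4, 19, 26, 25]. The pivot is placed at index 4. All elements to the left of the pivot are <= 19, and all elements to the right are > 19.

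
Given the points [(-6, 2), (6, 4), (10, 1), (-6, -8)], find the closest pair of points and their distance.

Computing all pairwise distances among 4 points:

d((-6, 2), (6, 4)) = 12.1655
d((-6, 2), (10, 1)) = 16.0312
d((-6, 2), (-6, -8)) = 10.0
d((6, 4), (10, 1)) = 5.0 <-- minimum
d((6, 4), (-6, -8)) = 16.9706
d((10, 1), (-6, -8)) = 18.3576

Closest pair: (6, 4) and (10, 1) with distance 5.0

The closest pair is (6, 4) and (10, 1) with Euclidean distance 5.0. For 4 points, brute-force pairwise comparison is shown above. For large n, the divide-and-conquer algorithm (sort by x, recurse on halves, check the dividing strip) achieves O(n log n).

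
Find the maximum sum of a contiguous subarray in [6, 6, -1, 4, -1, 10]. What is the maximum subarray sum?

Using Kadane's algorithm on [6, 6, -1, 4, -1, 10]:

Scanning through the array:
Position 1 (value 6): max_ending_here = 12, max_so_far = 12
Position 2 (value -1): max_ending_here = 11, max_so_far = 12
Position 3 (value 4): max_ending_here = 15, max_so_far = 15
Position 4 (value -1): max_ending_here = 14, max_so_far = 15
Position 5 (value 10): max_ending_here = 24, max_so_far = 24

Maximum subarray: [6, 6, -1, 4, -1, 10]
Maximum sum: 24

The maximum subarray is [6, 6, -1, 4, -1, 10] with sum 24. This subarray runs from index 0 to index 5.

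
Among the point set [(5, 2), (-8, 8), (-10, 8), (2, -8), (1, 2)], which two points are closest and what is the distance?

Computing all pairwise distances among 5 points:

d((5, 2), (-8, 8)) = 14.3178
d((5, 2), (-10, 8)) = 16.1555
d((5, 2), (2, -8)) = 10.4403
d((5, 2), (1, 2)) = 4.0
d((-8, 8), (-10, 8)) = 2.0 <-- minimum
d((-8, 8), (2, -8)) = 18.868
d((-8, 8), (1, 2)) = 10.8167
d((-10, 8), (2, -8)) = 20.0
d((-10, 8), (1, 2)) = 12.53
d((2, -8), (1, 2)) = 10.0499

Closest pair: (-8, 8) and (-10, 8) with distance 2.0

The closest pair is (-8, 8) and (-10, 8) with Euclidean distance 2.0. For 5 points, brute-force pairwise comparison is shown above. For large n, the divide-and-conquer algorithm (sort by x, recurse on halves, check the dividing strip) achieves O(n log n).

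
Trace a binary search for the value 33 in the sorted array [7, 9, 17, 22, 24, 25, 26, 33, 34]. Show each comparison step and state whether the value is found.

Binary search for 33 in [7, 9, 17, 22, 24, 25, 26, 33, 34]:

lo=0, hi=8, mid=4, arr[mid]=24 -> 24 < 33, search right half
lo=5, hi=8, mid=6, arr[mid]=26 -> 26 < 33, search right half
lo=7, hi=8, mid=7, arr[mid]=33 -> Found target at index 7!

Binary search finds 33 at index 7 after 3 comparisons. The search repeatedly halves the search space by comparing with the middle element.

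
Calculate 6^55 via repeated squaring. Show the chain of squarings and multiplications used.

Computing 6^55 by squaring (build up from 6^1; each line after the first costs one multiplication):

6^1 = 6
6^2 = (6^1)^2 = 6^2 = 36
6^3 = 6 * 6^2 = 6 * 36 = 216
6^6 = (6^3)^2 = 216^2 = 46656
6^12 = (6^6)^2 = 46656^2 = 2176782336
6^13 = 6 * 6^12 = 6 * 2176782336 = 13060694016
6^26 = (6^13)^2 = 13060694016^2 = 170581728179578208256
6^27 = 6 * 6^26 = 6 * 170581728179578208256 = 1023490369077469249536
6^54 = (6^27)^2 = 1023490369077469249536^2 = 1047532535594334222593508922191671036215296
6^55 = 6 * 6^54 = 6 * 1047532535594334222593508922191671036215296 = 6285195213566005335561053533150026217291776

Result: 6285195213566005335561053533150026217291776
Multiplications needed: 9 (9 lines after 6^1)

6^55 = 6285195213566005335561053533150026217291776. Using exponentiation by squaring, this requires 9 multiplications. The key idea: if the exponent is even, square the half-power; if odd, multiply by the base once.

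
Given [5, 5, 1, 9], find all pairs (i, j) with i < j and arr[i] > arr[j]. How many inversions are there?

Finding inversions in [5, 5, 1, 9]:

(0, 2): arr[0]=5 > arr[2]=1
(1, 2): arr[1]=5 > arr[2]=1

Total inversions: 2

The array has 2 inversion(s): (0,2), (1,2). Each pair (i,j) satisfies i < j and arr[i] > arr[j].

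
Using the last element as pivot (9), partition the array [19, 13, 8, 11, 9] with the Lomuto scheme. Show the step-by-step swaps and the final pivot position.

Lomuto partition with pivot = 9:

Initial array: [19, 13, 8, 11, 9]

arr[0]=19 > 9: no swap
arr[1]=13 > 9: no swap
arr[2]=8 <= 9: swap with position 0, array becomes [8, 13, 19, 11, 9]
arr[3]=11 > 9: no swap

Place pivot at position 1: [8, 9, 19, 11, 13]
Pivot position: 1

After partitioning with pivot 9, the array becomes [8, 9, 19, 11, 13]. The pivot is placed at index 1. All elements to the left of the pivot are <= 9, and all elements to the right are > 9.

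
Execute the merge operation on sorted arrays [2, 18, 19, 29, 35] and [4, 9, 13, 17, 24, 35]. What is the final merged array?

Merging process:

Compare 2 vs 4: take 2 from left. Merged: [2]
Compare 18 vs 4: take 4 from right. Merged: [2, 4]
Compare 18 vs 9: take 9 from right. Merged: [2, 4, 9]
Compare 18 vs 13: take 13 from right. Merged: [2, 4, 9, 13]
Compare 18 vs 17: take 17 from right. Merged: [2, 4, 9, 13, 17]
Compare 18 vs 24: take 18 from left. Merged: [2, 4, 9, 13, 17, 18]
Compare 19 vs 24: take 19 from left. Merged: [2, 4, 9, 13, 17, 18, 19]
Compare 29 vs 24: take 24 from right. Merged: [2, 4, 9, 13, 17, 18, 19, 24]
Compare 29 vs 35: take 29 from left. Merged: [2, 4, 9, 13, 17, 18, 19, 24, 29]
Compare 35 vs 35: take 35 from left. Merged: [2, 4, 9, 13, 17, 18, 19, 24, 29, 35]
Append remaining from right: [35]. Merged: [2, 4, 9, 13, 17, 18, 19, 24, 29, 35, 35]

Final merged array: [2, 4, 9, 13, 17, 18, 19, 24, 29, 35, 35]
Total comparisons: 10

The merged array is [2, 4, 9, 13, 17, 18, 19, 24, 29, 35, 35], requiring 10 comparisons. The merge step runs in O(n) time where n is the total number of elements.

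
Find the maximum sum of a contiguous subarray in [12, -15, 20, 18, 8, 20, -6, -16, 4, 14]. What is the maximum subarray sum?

Using Kadane's algorithm on [12, -15, 20, 18, 8, 20, -6, -16, 4, 14]:

Scanning through the array:
Position 1 (value -15): max_ending_here = -3, max_so_far = 12
Position 2 (value 20): max_ending_here = 20, max_so_far = 20
Position 3 (value 18): max_ending_here = 38, max_so_far = 38
Position 4 (value 8): max_ending_here = 46, max_so_far = 46
Position 5 (value 20): max_ending_here = 66, max_so_far = 66
Position 6 (value -6): max_ending_here = 60, max_so_far = 66
Position 7 (value -16): max_ending_here = 44, max_so_far = 66
Position 8 (value 4): max_ending_here = 48, max_so_far = 66
Position 9 (value 14): max_ending_here = 62, max_so_far = 66

Maximum subarray: [20, 18, 8, 20]
Maximum sum: 66

The maximum subarray is [20, 18, 8, 20] with sum 66. This subarray runs from index 2 to index 5.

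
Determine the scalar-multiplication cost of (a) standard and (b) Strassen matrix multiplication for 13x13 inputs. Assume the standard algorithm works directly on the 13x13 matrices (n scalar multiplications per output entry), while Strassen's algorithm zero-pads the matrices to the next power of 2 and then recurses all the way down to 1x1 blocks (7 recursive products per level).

Matrix multiplication for 13x13 matrices:

Strassen's algorithm requires power-of-2 dimensions. Pad 13x13 to 16x16 (next power of 2).

Standard algorithm: 13^3 = 2197 multiplications
Strassen's algorithm: 7^(log2(16)) = 7^4 = 2401 multiplications
Difference: 2197 - 2401 = -204 (Strassen uses MORE here due to padding overhead — for small or just-over-power-of-2 n, padding can outweigh the per-level savings)

Standard: 2197 multiplications (13^3). Strassen: 2401 multiplications (7^4, after padding to 16x16). Strassen reduces 8 recursive multiplications to 7 at each level.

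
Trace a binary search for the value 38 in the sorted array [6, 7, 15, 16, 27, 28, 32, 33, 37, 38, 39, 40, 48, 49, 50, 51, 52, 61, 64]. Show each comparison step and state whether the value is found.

Binary search for 38 in [6, 7, 15, 16, 27, 28, 32, 33, 37, 38, 39, 40, 48, 49, 50, 51, 52, 61, 64]:

lo=0, hi=18, mid=9, arr[mid]=38 -> Found target at index 9!

Binary search finds 38 at index 9 after 1 comparisons. The search repeatedly halves the search space by comparing with the middle element.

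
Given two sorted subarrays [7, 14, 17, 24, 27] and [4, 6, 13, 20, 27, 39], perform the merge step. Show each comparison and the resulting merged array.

Merging process:

Compare 7 vs 4: take 4 from right. Merged: [4]
Compare 7 vs 6: take 6 from right. Merged: [4, 6]
Compare 7 vs 13: take 7 from left. Merged: [4, 6, 7]
Compare 14 vs 13: take 13 from right. Merged: [4, 6, 7, 13]
Compare 14 vs 20: take 14 from left. Merged: [4, 6, 7, 13, 14]
Compare 17 vs 20: take 17 from left. Merged: [4, 6, 7, 13, 14, 17]
Compare 24 vs 20: take 20 from right. Merged: [4, 6, 7, 13, 14, 17, 20]
Compare 24 vs 27: take 24 from left. Merged: [4, 6, 7, 13, 14, 17, 20, 24]
Compare 27 vs 27: take 27 from left. Merged: [4, 6, 7, 13, 14, 17, 20, 24, 27]
Append remaining from right: [27, 39]. Merged: [4, 6, 7, 13, 14, 17, 20, 24, 27, 27, 39]

Final merged array: [4, 6, 7, 13, 14, 17, 20, 24, 27, 27, 39]
Total comparisons: 9

The merged array is [4, 6, 7, 13, 14, 17, 20, 24, 27, 27, 39], requiring 9 comparisons. The merge step runs in O(n) time where n is the total number of elements.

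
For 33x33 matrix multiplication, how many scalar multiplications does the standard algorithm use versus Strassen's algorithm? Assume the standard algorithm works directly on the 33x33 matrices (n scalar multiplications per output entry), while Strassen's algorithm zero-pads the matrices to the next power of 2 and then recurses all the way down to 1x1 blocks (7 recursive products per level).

Matrix multiplication for 33x33 matrices:

Strassen's algorithm requires power-of-2 dimensions. Pad 33x33 to 64x64 (next power of 2).

Standard algorithm: 33^3 = 35937 multiplications
Strassen's algorithm: 7^(log2(64)) = 7^6 = 117649 multiplications
Difference: 35937 - 117649 = -81712 (Strassen uses MORE here due to padding overhead — for small or just-over-power-of-2 n, padding can outweigh the per-level savings)

Standard: 35937 multiplications (33^3). Strassen: 117649 multiplications (7^6, after padding to 64x64). Strassen reduces 8 recursive multiplications to 7 at each level.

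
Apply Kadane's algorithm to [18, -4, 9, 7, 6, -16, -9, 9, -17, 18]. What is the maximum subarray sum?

Using Kadane's algorithm on [18, -4, 9, 7, 6, -16, -9, 9, -17, 18]:

Scanning through the array:
Position 1 (value -4): max_ending_here = 14, max_so_far = 18
Position 2 (value 9): max_ending_here = 23, max_so_far = 23
Position 3 (value 7): max_ending_here = 30, max_so_far = 30
Position 4 (value 6): max_ending_here = 36, max_so_far = 36
Position 5 (value -16): max_ending_here = 20, max_so_far = 36
Position 6 (value -9): max_ending_here = 11, max_so_far = 36
Position 7 (value 9): max_ending_here = 20, max_so_far = 36
Position 8 (value -17): max_ending_here = 3, max_so_far = 36
Position 9 (value 18): max_ending_here = 21, max_so_far = 36

Maximum subarray: [18, -4, 9, 7, 6]
Maximum sum: 36

The maximum subarray is [18, -4, 9, 7, 6] with sum 36. This subarray runs from index 0 to index 4.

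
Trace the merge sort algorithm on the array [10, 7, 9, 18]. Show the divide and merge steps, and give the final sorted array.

Merge sort trace:

Split: [10, 7, 9, 18] -> [10, 7] and [9, 18]
  Split: [10, 7] -> [10] and [7]
  Merge: [10] + [7] -> [7, 10]
  Split: [9, 18] -> [9] and [18]
  Merge: [9] + [18] -> [9, 18]
Merge: [7, 10] + [9, 18] -> [7, 9, 10, 18]

Final sorted array: [7, 9, 10, 18]

The merge sort proceeds by recursively splitting the array and merging sorted halves.
After all merges, the sorted array is [7, 9, 10, 18].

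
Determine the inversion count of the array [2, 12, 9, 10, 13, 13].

Finding inversions in [2, 12, 9, 10, 13, 13]:

(1, 2): arr[1]=12 > arr[2]=9
(1, 3): arr[1]=12 > arr[3]=10

Total inversions: 2

The array has 2 inversion(s): (1,2), (1,3). Each pair (i,j) satisfies i < j and arr[i] > arr[j].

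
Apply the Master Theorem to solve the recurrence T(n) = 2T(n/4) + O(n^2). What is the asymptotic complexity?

Master Theorem for T(n) = 2T(n/4) + O(n^2):

a = 2, b = 4, c = 2
log_b(a) = log_4(2) = 0.5000

Case 3: c = 2 > log_4(2) = 0.5000
T(n) = O(n^2) = O(n^2)

For T(n) = 2T(n/4) + O(n^2): log_4(2) = 0.5000. This is Case 3 of the Master Theorem (c > log_b(a), work dominated by root), giving O(n^2).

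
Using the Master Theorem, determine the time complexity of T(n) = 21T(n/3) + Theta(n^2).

Master Theorem for T(n) = 21T(n/3) + O(n^2):

a = 21, b = 3, c = 2
log_b(a) = log_3(21) = 2.7712

Case 1: c = 2 < log_3(21) = 2.7712
T(n) = O(n^(log_3 21))

For T(n) = 21T(n/3) + O(n^2): log_3(21) = 2.7712. This is Case 1 of the Master Theorem (c < log_b(a), work dominated by leaves), giving O(n^(log_3 21)).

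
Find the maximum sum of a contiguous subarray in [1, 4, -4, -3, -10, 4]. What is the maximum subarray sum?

Using Kadane's algorithm on [1, 4, -4, -3, -10, 4]:

Scanning through the array:
Position 1 (value 4): max_ending_here = 5, max_so_far = 5
Position 2 (value -4): max_ending_here = 1, max_so_far = 5
Position 3 (value -3): max_ending_here = -2, max_so_far = 5
Position 4 (value -10): max_ending_here = -10, max_so_far = 5
Position 5 (value 4): max_ending_here = 4, max_so_far = 5

Maximum subarray: [1, 4]
Maximum sum: 5

The maximum subarray is [1, 4] with sum 5. This subarray runs from index 0 to index 1.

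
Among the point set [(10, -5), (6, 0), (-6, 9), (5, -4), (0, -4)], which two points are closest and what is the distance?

Computing all pairwise distances among 5 points:

d((10, -5), (6, 0)) = 6.4031
d((10, -5), (-6, 9)) = 21.2603
d((10, -5), (5, -4)) = 5.099
d((10, -5), (0, -4)) = 10.0499
d((6, 0), (-6, 9)) = 15.0
d((6, 0), (5, -4)) = 4.1231 <-- minimum
d((6, 0), (0, -4)) = 7.2111
d((-6, 9), (5, -4)) = 17.0294
d((-6, 9), (0, -4)) = 14.3178
d((5, -4), (0, -4)) = 5.0

Closest pair: (6, 0) and (5, -4) with distance 4.1231

The closest pair is (6, 0) and (5, -4) with Euclidean distance 4.1231. For 5 points, brute-force pairwise comparison is shown above. For large n, the divide-and-conquer algorithm (sort by x, recurse on halves, check the dividing strip) achieves O(n log n).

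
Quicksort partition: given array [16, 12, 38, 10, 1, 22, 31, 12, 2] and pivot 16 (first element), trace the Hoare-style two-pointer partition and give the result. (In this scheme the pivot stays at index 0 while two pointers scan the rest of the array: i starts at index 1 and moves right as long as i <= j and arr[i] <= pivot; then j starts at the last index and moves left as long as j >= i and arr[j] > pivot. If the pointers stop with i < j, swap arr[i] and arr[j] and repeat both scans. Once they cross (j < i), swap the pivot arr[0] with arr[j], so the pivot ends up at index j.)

Hoare-style two-pointer partition with pivot = 16:

Initial array: [16, 12, 38, 10, 1, 22, 31, 12, 2]

Pointers start at i = 1, j = 8.
i stops at index 2 (arr[2]=38 > 16), j stops at index 8 (arr[8]=2 <= 16): swap arr[2] and arr[8], array becomes [16, 12, 2, 10, 1, 22, 31, 12, 38]
i stops at index 5 (arr[5]=22 > 16), j stops at index 7 (arr[7]=12 <= 16): swap arr[5] and arr[7], array becomes [16, 12, 2, 10, 1, 12, 31, 22, 38]
i ends at 6, j ends at 5: the pointers have crossed (j < i), so scanning stops.

Swap pivot arr[0] with arr[5] to place pivot at position 5: [12, 12, 2, 10, 1, 16, 31, 22, 38]
Pivot position: 5

After partitioning with pivot 16, the array becomes [12, 12, 2, 10, 1, 16, 31, 22, 38]. The pivot is placed at index 5. All elements to the left of the pivot are <= 16, and all elements to the right are > 16.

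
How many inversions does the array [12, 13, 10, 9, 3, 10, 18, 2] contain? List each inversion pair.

Finding inversions in [12, 13, 10, 9, 3, 10, 18, 2]:

(0, 2): arr[0]=12 > arr[2]=10
(0, 3): arr[0]=12 > arr[3]=9
(0, 4): arr[0]=12 > arr[4]=3
(0, 5): arr[0]=12 > arr[5]=10
(0, 7): arr[0]=12 > arr[7]=2
(1, 2): arr[1]=13 > arr[2]=10
(1, 3): arr[1]=13 > arr[3]=9
(1, 4): arr[1]=13 > arr[4]=3
(1, 5): arr[1]=13 > arr[5]=10
(1, 7): arr[1]=13 > arr[7]=2
(2, 3): arr[2]=10 > arr[3]=9
(2, 4): arr[2]=10 > arr[4]=3
(2, 7): arr[2]=10 > arr[7]=2
(3, 4): arr[3]=9 > arr[4]=3
(3, 7): arr[3]=9 > arr[7]=2
(4, 7): arr[4]=3 > arr[7]=2
(5, 7): arr[5]=10 > arr[7]=2
(6, 7): arr[6]=18 > arr[7]=2

Total inversions: 18

The array has 18 inversion(s): (0,2), (0,3), (0,4), (0,5), (0,7), (1,2), (1,3), (1,4), (1,5), (1,7), (2,3), (2,4), (2,7), (3,4), (3,7), (4,7), (5,7), (6,7). Each pair (i,j) satisfies i < j and arr[i] > arr[j].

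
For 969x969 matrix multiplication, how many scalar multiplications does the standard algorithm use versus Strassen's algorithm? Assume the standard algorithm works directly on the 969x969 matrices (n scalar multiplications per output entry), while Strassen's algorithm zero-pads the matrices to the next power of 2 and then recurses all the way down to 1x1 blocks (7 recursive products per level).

Matrix multiplication for 969x969 matrices:

Strassen's algorithm requires power-of-2 dimensions. Pad 969x969 to 1024x1024 (next power of 2).

Standard algorithm: 969^3 = 909853209 multiplications
Strassen's algorithm: 7^(log2(1024)) = 7^10 = 282475249 multiplications
Savings: 909853209 - 282475249 = 627377960 multiplications

Standard: 909853209 multiplications (969^3). Strassen: 282475249 multiplications (7^10, after padding to 1024x1024). Strassen reduces 8 recursive multiplications to 7 at each level.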